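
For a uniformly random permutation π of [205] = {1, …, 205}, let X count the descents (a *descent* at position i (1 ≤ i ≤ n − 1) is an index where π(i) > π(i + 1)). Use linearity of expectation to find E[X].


Write X = Σ X_I over i = 1, …, 204, with X_I the indicator of one descent.
There are 204 indicators.
For each fixed i, the pair (π(i), π(i+1)) is a uniformly random ordered pair of distinct values from {1, …, 205}; by symmetry P[π(i) > π(i+1)] = 1/2.
By linearity: E[X] = 204 · (1/2) = (205 − 1) · (1/2) = 102 ≈ 102.000000.

E[X] = 102 = 102.000000.


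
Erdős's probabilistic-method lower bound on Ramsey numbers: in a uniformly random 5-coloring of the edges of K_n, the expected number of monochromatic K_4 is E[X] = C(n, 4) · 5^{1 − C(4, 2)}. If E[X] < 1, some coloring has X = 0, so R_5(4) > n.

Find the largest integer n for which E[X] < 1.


We need C(n, 4) · 5^{1 − 6} < 1, i.e. C(n, 4) < 5^{6 − 1} = 3125.
Check values of n near the boundary:
  n = 16: C(16, 4) = 1820; 1820 < 3125? YES
  n = 17: C(17, 4) = 2380; 2380 < 3125? YES
  n = 18: C(18, 4) = 3060; 3060 < 3125? YES
  n = 19: C(19, 4) = 3876; 3876 < 3125? NO
  n = 20: C(20, 4) = 4845; 4845 < 3125? NO
  n = 21: C(21, 4) = 5985; 5985 < 3125? NO
The largest n with C(n, 4) < 3125 is n = 18 (where E[X] = 612/625 ≈ 0.979). Hence R_5(4) > 18, i.e. R_5(4) ≥ 19.

Largest n = 18; hence R_5(4) > 18.


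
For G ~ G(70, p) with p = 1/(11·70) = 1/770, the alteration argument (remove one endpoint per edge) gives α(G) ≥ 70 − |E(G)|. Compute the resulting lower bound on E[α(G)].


E[|E(G)|] = C(70, 2)·p = 2415 · (1/770) = 69/22.
E[α(G)] ≥ n − E[|E(G)|] = 70 − 69/22 = 1471/22.
Numerically: ≈ 66.86364.
(This is only a lower bound; the true E[α(G)] may be larger.)

E[α(G)] ≥ 1471/22 ≈ 66.86364.


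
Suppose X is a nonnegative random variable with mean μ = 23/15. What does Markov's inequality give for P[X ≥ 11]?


μ = E[X] = 23/15, a = 11.
Markov: P[X ≥ 11] ≤ μ/a = (23/15)/11 = 23/165.
Numerically: ≈ 0.139394.
(Since a = 11 > μ = 1.533333, the bound 23/165 is < 1 and informative.)

P[X ≥ 11] ≤ 23/165 ≈ 0.139394.


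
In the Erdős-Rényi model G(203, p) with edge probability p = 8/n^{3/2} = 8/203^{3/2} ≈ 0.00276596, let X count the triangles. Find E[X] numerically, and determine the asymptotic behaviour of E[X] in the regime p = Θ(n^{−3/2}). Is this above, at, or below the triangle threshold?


Number of potential triangles: C(203, 3) = 1373701.
Each occurs with probability p³ ≈ (0.00276596)³ ≈ 2.11610781e-08.
By linearity: E[X] = C(203, 3)·p³ ≈ 1373701 · 2.11610781e-08 ≈ 0.029069.
Since α = 3/2 > 1, p = c/n^{3/2} = o(1/n) is below the triangle threshold p ~ 1/n. Asymptotically E[X] ~ (c³/6)·n^{3(1−α)} = (8³/6)·n^{-1.5} → 0, so by Markov's inequality G has no triangles w.h.p.

E[X] ≈ 0.029069; in regime p = Θ(1/n^{3/2}) E[X] tends to 0 (below the triangle threshold p ~ 1/n).


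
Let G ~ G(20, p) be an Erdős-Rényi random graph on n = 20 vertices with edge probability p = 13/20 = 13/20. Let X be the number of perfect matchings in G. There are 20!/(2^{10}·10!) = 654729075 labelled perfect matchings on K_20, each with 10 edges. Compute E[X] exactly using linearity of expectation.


K_20 has 20!/(2^{10}·10!) = 654729075 labelled perfect matchings.
For each such perfect matching H, let X_H = 1 if all 10 edges of H are present in G. Then P[X_H = 1] = p^{10} = (13/20)^{10} = 137858491849/10240000000000.
By linearity of expectation: E[X] = Σ_H E[X_H] = 654729075 · p^{10} = 654729075 · 137858491849/10240000000000 = 3610398513967632387/409600000000.
Numerically: E[X] ≈ 8.8144e+06.

E[X] = 654729075 · (13/20)^{10} = 3610398513967632387/409600000000 ≈ 8.8144e+06.


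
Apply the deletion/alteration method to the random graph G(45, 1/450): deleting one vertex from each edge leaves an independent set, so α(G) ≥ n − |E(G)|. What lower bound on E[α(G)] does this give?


E[|E(G)|] = C(45, 2)·p = 990 · (1/450) = 11/5.
E[α(G)] ≥ n − E[|E(G)|] = 45 − 11/5 = 214/5.
Numerically: ≈ 42.8000.
(This is only a lower bound; the true E[α(G)] may be larger.)

E[α(G)] ≥ 214/5 ≈ 42.8000.


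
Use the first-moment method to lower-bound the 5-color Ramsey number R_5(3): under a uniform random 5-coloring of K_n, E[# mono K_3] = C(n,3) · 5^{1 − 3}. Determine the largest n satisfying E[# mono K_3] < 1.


We need C(n, 3) · 5^{1 − 3} < 1, i.e. C(n, 3) < 5^{3 − 1} = 25.
Check values of n near the boundary:
  n = 3: C(3, 3) = 1; 1 < 25? YES
  n = 4: C(4, 3) = 4; 4 < 25? YES
  n = 5: C(5, 3) = 10; 10 < 25? YES
  n = 6: C(6, 3) = 20; 20 < 25? YES
  n = 7: C(7, 3) = 35; 35 < 25? NO
  n = 8: C(8, 3) = 56; 56 < 25? NO
  n = 9: C(9, 3) = 84; 84 < 25? NO
The largest n with C(n, 3) < 25 is n = 6 (where E[X] = 4/5 ≈ 0.800000). Hence R_5(3) > 6, i.e. R_5(3) ≥ 7.

Largest n = 6; hence R_5(3) > 6.


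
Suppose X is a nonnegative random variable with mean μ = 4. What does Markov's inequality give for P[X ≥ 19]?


μ = E[X] = 4, a = 19.
Markov: P[X ≥ 19] ≤ μ/a = (4)/19 = 4/19.
Numerically: ≈ 0.210526.
(Since a = 19 > μ = 4.000000, the bound 4/19 is < 1 and informative.)

P[X ≥ 19] ≤ 4/19 ≈ 0.210526.


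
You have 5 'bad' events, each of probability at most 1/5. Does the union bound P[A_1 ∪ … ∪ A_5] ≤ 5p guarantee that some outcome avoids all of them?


Union bound: P[∪_{i=1}^{5} A_i] ≤ Σ_i P[A_i] ≤ 5·p = 5·(1/5) = 1.
Numerically: 1 ≈ 1.000000.
Is 1 < 1? NO.
Since the bound 1 is ≥ 1, the union bound is uninformative here; it does NOT by itself certify existence.

5·p = 1 ≈ 1.000000; existence NOT certified by the union bound.


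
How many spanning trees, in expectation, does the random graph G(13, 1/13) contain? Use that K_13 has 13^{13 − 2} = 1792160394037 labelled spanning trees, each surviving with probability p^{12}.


K_13 has 13^{13 − 2} = 1792160394037 labelled spanning trees.
For each such spanning tree H, let X_H = 1 if all 12 edges of H are present in G. Then P[X_H = 1] = p^{12} = (1/13)^{12} = 1/23298085122481.
Summing the indicators: E[X] = Σ_H E[X_H] = 1792160394037 · p^{12} = 1792160394037 · 1/23298085122481 = 1/13.
Numerically: E[X] ≈ 0.076923.

E[X] = 1792160394037 · (1/13)^{12} = 1/13 ≈ 0.076923.


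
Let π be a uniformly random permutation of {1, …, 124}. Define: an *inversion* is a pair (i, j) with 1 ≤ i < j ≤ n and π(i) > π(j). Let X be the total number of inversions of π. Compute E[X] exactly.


Write X = Σ X_I over the C(124, 2) = 7626 pairs i < j, with X_I the indicator of one inversion.
There are 7626 indicators.
For each fixed pair i < j, the values π(i) and π(j) are two distinct elements of {1, …, 124} in uniformly random order; by symmetry P[π(i) > π(j)] = 1/2.
By linearity: E[X] = 7626 · (1/2) = C(124, 2) · (1/2) = 7626/2 = 3813 ≈ 3813.000.

E[X] = 3813 = 3813.000.


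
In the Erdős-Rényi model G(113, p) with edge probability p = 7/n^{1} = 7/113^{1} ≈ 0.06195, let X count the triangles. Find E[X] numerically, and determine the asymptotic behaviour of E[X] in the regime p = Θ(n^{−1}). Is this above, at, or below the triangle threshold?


Number of potential triangles: C(113, 3) = 234136.
Each occurs with probability p³ ≈ (0.06195)³ ≈ 2.377162e-04.
By linearity: E[X] = C(113, 3)·p³ ≈ 234136 · 2.377162e-04 ≈ 55.6579.
Here α = 1, so p = 7/n is exactly at the triangle threshold p ~ 1/n. Asymptotically E[X] → c³/6 = 7³/6 = 343/6 ≈ 57.1667, a bounded constant. In this regime the triangle count is asymptotically Poisson(c³/6).

E[X] ≈ 55.6579; in regime p = Θ(1/n^{1}) E[X] stays bounded (at the triangle threshold p ~ 1/n).


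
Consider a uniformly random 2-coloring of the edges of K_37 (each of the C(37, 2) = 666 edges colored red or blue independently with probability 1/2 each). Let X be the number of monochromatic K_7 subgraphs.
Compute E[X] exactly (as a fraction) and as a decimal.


Let X = Σ_S X_S over the C(37, 7) = 10295472 subsets S of size 7, where X_S = 1 if the K_7 on S is monochromatic.
For a fixed S, the K_7 on S has C(7, 2) = 21 edges. P[all 21 edges red] = (1/2)^21, and likewise for blue, so P[monochromatic] = 2·(1/2)^21 = 2^{1 − 21} = 1/1048576.
By linearity of expectation: E[X] = C(37, 7) · 2^{1 − 21} = 10295472 · 1/1048576 = 643467/65536.
Numerically: E[X] ≈ 9.818527.

E[X] = C(37,7)·2^(1−C(7,2)) = 643467/65536 ≈ 9.818527.


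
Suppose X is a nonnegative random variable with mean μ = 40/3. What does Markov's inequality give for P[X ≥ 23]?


μ = E[X] = 40/3, a = 23.
Markov: P[X ≥ 23] ≤ μ/a = (40/3)/23 = 40/69.
Numerically: ≈ 0.579710.
(Since a = 23 > μ = 13.333333, the bound 40/69 is < 1 and informative.)

P[X ≥ 23] ≤ 40/69 ≈ 0.579710.


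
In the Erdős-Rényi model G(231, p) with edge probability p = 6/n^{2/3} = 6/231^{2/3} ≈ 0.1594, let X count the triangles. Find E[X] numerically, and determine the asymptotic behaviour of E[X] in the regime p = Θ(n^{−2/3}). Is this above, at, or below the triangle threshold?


Number of potential triangles: C(231, 3) = 2027795.
Each occurs with probability p³ ≈ (0.1594)³ ≈ 4.047900e-03.
By linearity: E[X] = C(231, 3)·p³ ≈ 2027795 · 4.047900e-03 ≈ 8208.3117.
Since α = 2/3 < 1, p = c/n^{2/3} ≫ 1/n is above the triangle threshold p ~ 1/n. Asymptotically E[X] ~ (c³/6)·n^{3(1−α)} = (6³/6)·n^{1} → ∞; triangles are abundant w.h.p.

E[X] ≈ 8208.3117; in regime p = Θ(1/n^{2/3}) E[X] diverges (above the triangle threshold p ~ 1/n).


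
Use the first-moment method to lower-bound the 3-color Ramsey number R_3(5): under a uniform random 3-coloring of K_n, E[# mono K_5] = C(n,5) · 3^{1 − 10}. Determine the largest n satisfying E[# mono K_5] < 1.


We need C(n, 5) · 3^{1 − 10} < 1, i.e. C(n, 5) < 3^{10 − 1} = 19683.
Check values of n near the boundary:
  n = 18: C(18, 5) = 8568; 8568 < 19683? YES
  n = 19: C(19, 5) = 11628; 11628 < 19683? YES
  n = 20: C(20, 5) = 15504; 15504 < 19683? YES
  n = 21: C(21, 5) = 20349; 20349 < 19683? NO
  n = 22: C(22, 5) = 26334; 26334 < 19683? NO
The largest n with C(n, 5) < 19683 is n = 20 (where E[X] = 5168/6561 ≈ 0.7876848). Hence R_3(5) > 20, i.e. R_3(5) ≥ 21.

Largest n = 20; hence R_3(5) > 20.


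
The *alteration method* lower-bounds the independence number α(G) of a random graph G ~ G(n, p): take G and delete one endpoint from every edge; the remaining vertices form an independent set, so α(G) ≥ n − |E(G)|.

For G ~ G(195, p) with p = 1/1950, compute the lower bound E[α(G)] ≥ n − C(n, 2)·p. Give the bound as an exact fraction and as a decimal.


E[|E(G)|] = C(195, 2)·p = 18915 · (1/1950) = 97/10.
E[α(G)] ≥ n − E[|E(G)|] = 195 − 97/10 = 1853/10.
Numerically: ≈ 185.300000.
(This is only a lower bound; the true E[α(G)] may be larger.)

E[α(G)] ≥ 1853/10 ≈ 185.300000.


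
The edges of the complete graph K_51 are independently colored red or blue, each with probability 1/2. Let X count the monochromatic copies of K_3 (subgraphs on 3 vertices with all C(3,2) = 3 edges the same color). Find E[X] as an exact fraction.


Let X = Σ_S X_S over the C(51, 3) = 20825 subsets S of size 3, where X_S = 1 if the K_3 on S is monochromatic.
For a fixed S, the K_3 on S has C(3, 2) = 3 edges. P[all 3 edges red] = (1/2)^3, and likewise for blue, so P[monochromatic] = 2·(1/2)^3 = 2^{1 − 3} = 1/4.
By linearity: E[X] = C(51, 3) · 2^{1 − 3} = 20825 · 1/4 = 20825/4.
Numerically: E[X] ≈ 5206.25000.

E[X] = C(51,3)·2^(1−C(3,2)) = 20825/4 ≈ 5206.25000.


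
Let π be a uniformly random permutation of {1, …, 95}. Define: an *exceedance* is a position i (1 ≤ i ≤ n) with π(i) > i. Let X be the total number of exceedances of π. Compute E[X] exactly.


Write X = Σ_{i=1}^{95} X_i, where X_i = 1_{π(i) > i}.
For each fixed i, π(i) is uniform over {1, …, 95} (marginal of a uniform permutation), so P[π(i) > i] = (n − i)/n. Summing: Σ_{i=1}^{95} (n − i)/n = (0 + 1 + … + 94)/95 = 95(95 − 1)/(2·95) = (95 − 1)/2.
Hence E[X] = Σ_{i=1}^{95} (95 − i)/95 = 47 ≈ 47.0000.

E[X] = 47 = 47.0000.


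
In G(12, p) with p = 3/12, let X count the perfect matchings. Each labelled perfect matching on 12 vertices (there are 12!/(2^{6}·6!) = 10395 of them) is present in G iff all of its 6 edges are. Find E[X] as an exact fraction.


K_12 has 12!/(2^{6}·6!) = 10395 labelled perfect matchings.
For each such perfect matching H, let X_H = 1 if all 6 edges of H are present in G. Then P[X_H = 1] = p^{6} = (1/4)^{6} = 1/4096.
By linearity of expectation: E[X] = Σ_H E[X_H] = 10395 · p^{6} = 10395 · 1/4096 = 10395/4096.
Numerically: E[X] ≈ 2.54.

E[X] = 10395 · (1/4)^{6} = 10395/4096 ≈ 2.54.


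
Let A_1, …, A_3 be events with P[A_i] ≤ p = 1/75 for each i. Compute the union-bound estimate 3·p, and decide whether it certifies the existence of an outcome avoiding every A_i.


Union bound: P[∪_{i=1}^{3} A_i] ≤ Σ_i P[A_i] ≤ 3·p = 3·(1/75) = 1/25.
Numerically: 1/25 ≈ 0.040.
Is 1/25 < 1? YES.
Since P[∪ A_i] ≤ 1/25 < 1, the complement has P[∩ A_i^c] ≥ 1 − 1/25 = 24/25 > 0, so some outcome avoids every A_i.

3·p = 1/25 ≈ 0.040; existence CERTIFIED by the union bound.


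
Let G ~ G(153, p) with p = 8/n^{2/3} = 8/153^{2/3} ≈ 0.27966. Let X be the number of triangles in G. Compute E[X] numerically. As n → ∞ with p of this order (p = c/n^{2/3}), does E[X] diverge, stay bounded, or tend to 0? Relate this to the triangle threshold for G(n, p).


Number of potential triangles: C(153, 3) = 585276.
Each occurs with probability p³ ≈ (0.27966)³ ≈ 2.1871930e-02.
By linearity: E[X] = C(153, 3)·p³ ≈ 585276 · 2.1871930e-02 ≈ 12801.11547.
Since α = 2/3 < 1, p = c/n^{2/3} ≫ 1/n is above the triangle threshold p ~ 1/n. Asymptotically E[X] ~ (c³/6)·n^{3(1−α)} = (8³/6)·n^{1} → ∞; triangles are abundant w.h.p.

E[X] ≈ 12801.11547; in regime p = Θ(1/n^{2/3}) E[X] diverges (above the triangle threshold p ~ 1/n).


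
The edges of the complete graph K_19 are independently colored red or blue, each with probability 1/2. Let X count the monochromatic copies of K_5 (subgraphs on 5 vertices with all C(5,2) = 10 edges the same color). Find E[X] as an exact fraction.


Let X = Σ_S X_S over the C(19, 5) = 11628 subsets S of size 5, where X_S = 1 if the K_5 on S is monochromatic.
For a fixed S, the K_5 on S has C(5, 2) = 10 edges. P[all 10 edges red] = (1/2)^10, and likewise for blue, so P[monochromatic] = 2·(1/2)^10 = 2^{1 − 10} = 1/512.
By linearity: E[X] = C(19, 5) · 2^{1 − 10} = 11628 · 1/512 = 2907/128.
Numerically: E[X] ≈ 22.71094.

E[X] = C(19,5)·2^(1−C(5,2)) = 2907/128 ≈ 22.71094.


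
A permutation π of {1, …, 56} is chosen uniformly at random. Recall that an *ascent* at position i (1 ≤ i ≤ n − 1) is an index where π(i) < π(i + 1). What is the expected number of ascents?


Write X = Σ X_I over i = 1, …, 55, with X_I the indicator of one ascent.
There are 55 indicators.
For each fixed i, the pair (π(i), π(i+1)) is a uniformly random ordered pair of distinct values from {1, …, 56}; by symmetry P[π(i) < π(i+1)] = 1/2.
By linearity: E[X] = 55 · (1/2) = (56 − 1) · (1/2) = 55/2 ≈ 27.500000.

E[X] = 55/2 = 27.500000.


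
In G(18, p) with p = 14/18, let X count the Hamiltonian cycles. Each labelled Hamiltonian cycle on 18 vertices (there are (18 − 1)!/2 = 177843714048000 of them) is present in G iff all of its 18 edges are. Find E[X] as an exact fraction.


K_18 has (18 − 1)!/2 = 177843714048000 labelled Hamiltonian cycles.
For each such Hamiltonian cycle H, let X_H = 1 if all 18 edges of H are present in G. Then P[X_H = 1] = p^{18} = (7/9)^{18} = 1628413597910449/150094635296999121.
By linearity of expectation: E[X] = Σ_H E[X_H] = 177843714048000 · p^{18} = 177843714048000 · 1628413597910449/150094635296999121 = 397260798708725298034688000/205891132094649.
Numerically: E[X] ≈ 1.93e+12.

E[X] = 177843714048000 · (7/9)^{18} = 397260798708725298034688000/205891132094649 ≈ 1.93e+12.


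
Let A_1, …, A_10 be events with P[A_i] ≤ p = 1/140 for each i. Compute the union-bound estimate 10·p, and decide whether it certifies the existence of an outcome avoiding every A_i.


Union bound: P[∪_{i=1}^{10} A_i] ≤ Σ_i P[A_i] ≤ 10·p = 10·(1/140) = 1/14.
Numerically: 1/14 ≈ 0.0714.
Is 1/14 < 1? YES.
Since P[∪ A_i] ≤ 1/14 < 1, the complement has P[∩ A_i^c] ≥ 1 − 1/14 = 13/14 > 0, so some outcome avoids every A_i.

10·p = 1/14 ≈ 0.0714; existence CERTIFIED by the union bound.


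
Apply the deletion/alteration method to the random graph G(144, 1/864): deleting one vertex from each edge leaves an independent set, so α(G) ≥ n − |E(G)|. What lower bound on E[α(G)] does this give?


E[|E(G)|] = C(144, 2)·p = 10296 · (1/864) = 143/12.
E[α(G)] ≥ n − E[|E(G)|] = 144 − 143/12 = 1585/12.
Numerically: ≈ 132.083.
(This is only a lower bound; the true E[α(G)] may be larger.)

E[α(G)] ≥ 1585/12 ≈ 132.083.


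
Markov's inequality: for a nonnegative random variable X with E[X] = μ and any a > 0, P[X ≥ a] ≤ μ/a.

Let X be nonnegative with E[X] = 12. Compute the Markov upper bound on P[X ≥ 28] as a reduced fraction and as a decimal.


μ = E[X] = 12, a = 28.
Markov: P[X ≥ 28] ≤ μ/a = (12)/28 = 3/7.
Numerically: ≈ 0.428571.
(Since a = 28 > μ = 12.000000, the bound 3/7 is < 1 and informative.)

P[X ≥ 28] ≤ 3/7 ≈ 0.428571.


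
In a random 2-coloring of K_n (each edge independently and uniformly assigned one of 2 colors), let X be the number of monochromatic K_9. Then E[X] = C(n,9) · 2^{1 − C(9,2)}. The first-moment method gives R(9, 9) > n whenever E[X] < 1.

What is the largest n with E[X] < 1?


We need C(n, 9) · 2^{1 − 36} < 1, i.e. C(n, 9) < 2^{36 − 1} = 34359738368.
Check values of n near the boundary:
  n = 64: C(64, 9) = 27540584512; 27540584512 < 34359738368? YES
  n = 65: C(65, 9) = 31966749880; 31966749880 < 34359738368? YES
  n = 66: C(66, 9) = 37014131440; 37014131440 < 34359738368? NO
  n = 67: C(67, 9) = 42757703560; 42757703560 < 34359738368? NO
  n = 68: C(68, 9) = 49280065120; 49280065120 < 34359738368? NO
The largest n with C(n, 9) < 34359738368 is n = 65 (where E[X] = 3995843735/4294967296 ≈ 0.93035). Hence R(9, 9) > 65, i.e. R(9, 9) ≥ 66.

Largest n = 65; hence R(9, 9) > 65.


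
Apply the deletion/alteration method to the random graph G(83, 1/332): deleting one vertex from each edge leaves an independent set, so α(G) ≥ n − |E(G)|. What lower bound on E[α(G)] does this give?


E[|E(G)|] = C(83, 2)·p = 3403 · (1/332) = 41/4.
E[α(G)] ≥ n − E[|E(G)|] = 83 − 41/4 = 291/4.
Numerically: ≈ 72.7500.
(This is only a lower bound; the true E[α(G)] may be larger.)

E[α(G)] ≥ 291/4 ≈ 72.7500.


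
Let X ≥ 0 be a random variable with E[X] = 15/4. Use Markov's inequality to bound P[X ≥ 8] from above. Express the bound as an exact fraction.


μ = E[X] = 15/4, a = 8.
Markov: P[X ≥ 8] ≤ μ/a = (15/4)/8 = 15/32.
Numerically: ≈ 0.46875.
(Since a = 8 > μ = 3.75000, the bound 15/32 is < 1 and informative.)

P[X ≥ 8] ≤ 15/32 ≈ 0.46875.


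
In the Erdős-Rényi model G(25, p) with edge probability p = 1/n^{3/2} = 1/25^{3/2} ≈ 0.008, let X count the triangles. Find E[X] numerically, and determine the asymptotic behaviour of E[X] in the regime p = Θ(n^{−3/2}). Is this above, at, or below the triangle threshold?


Number of potential triangles: C(25, 3) = 2300.
Each occurs with probability p³ ≈ (0.008)³ ≈ 5.120000e-07.
By linearity: E[X] = C(25, 3)·p³ ≈ 2300 · 5.120000e-07 ≈ 0.0012.
Since α = 3/2 > 1, p = c/n^{3/2} = o(1/n) is below the triangle threshold p ~ 1/n. Asymptotically E[X] ~ (c³/6)·n^{3(1−α)} = (1³/6)·n^{-1.5} → 0, so by Markov's inequality G has no triangles w.h.p.

E[X] ≈ 0.0012; in regime p = Θ(1/n^{3/2}) E[X] tends to 0 (below the triangle threshold p ~ 1/n).


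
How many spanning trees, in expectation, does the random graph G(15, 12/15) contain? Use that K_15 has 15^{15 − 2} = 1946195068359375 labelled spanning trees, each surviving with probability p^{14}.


K_15 has 15^{15 − 2} = 1946195068359375 labelled spanning trees.
For each such spanning tree H, let X_H = 1 if all 14 edges of H are present in G. Then P[X_H = 1] = p^{14} = (4/5)^{14} = 268435456/6103515625.
By linearity of expectation: E[X] = Σ_H E[X_H] = 1946195068359375 · p^{14} = 1946195068359375 · 268435456/6103515625 = 427972821516288/5.
Numerically: E[X] ≈ 8.5595e+13.

E[X] = 1946195068359375 · (4/5)^{14} = 427972821516288/5 ≈ 8.5595e+13.


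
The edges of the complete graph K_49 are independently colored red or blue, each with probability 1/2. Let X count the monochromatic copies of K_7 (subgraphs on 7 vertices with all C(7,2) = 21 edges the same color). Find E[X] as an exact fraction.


Let X = Σ_S X_S over the C(49, 7) = 85900584 subsets S of size 7, where X_S = 1 if the K_7 on S is monochromatic.
For a fixed S, the K_7 on S has C(7, 2) = 21 edges. P[all 21 edges red] = (1/2)^21, and likewise for blue, so P[monochromatic] = 2·(1/2)^21 = 2^{1 − 21} = 1/1048576.
By linearity: E[X] = C(49, 7) · 2^{1 − 21} = 85900584 · 1/1048576 = 10737573/131072.
Numerically: E[X] ≈ 81.92118.

E[X] = C(49,7)·2^(1−C(7,2)) = 10737573/131072 ≈ 81.92118.


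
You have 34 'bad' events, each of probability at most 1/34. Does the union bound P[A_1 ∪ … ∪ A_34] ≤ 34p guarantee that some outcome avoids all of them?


Union bound: P[∪_{i=1}^{34} A_i] ≤ Σ_i P[A_i] ≤ 34·p = 34·(1/34) = 1.
Numerically: 1 ≈ 1.000.
Is 1 < 1? NO.
Since the bound 1 is ≥ 1, the union bound is uninformative here; it does NOT by itself certify existence.

34·p = 1 ≈ 1.000; existence NOT certified by the union bound.


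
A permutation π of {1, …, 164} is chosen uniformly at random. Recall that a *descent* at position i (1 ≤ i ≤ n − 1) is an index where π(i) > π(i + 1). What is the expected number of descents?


Write X = Σ X_I over i = 1, …, 163, with X_I the indicator of one descent.
There are 163 indicators.
For each fixed i, the pair (π(i), π(i+1)) is a uniformly random ordered pair of distinct values from {1, …, 164}; by symmetry P[π(i) > π(i+1)] = 1/2.
By linearity: E[X] = 163 · (1/2) = (164 − 1) · (1/2) = 163/2 ≈ 81.500.

E[X] = 163/2 = 81.500.


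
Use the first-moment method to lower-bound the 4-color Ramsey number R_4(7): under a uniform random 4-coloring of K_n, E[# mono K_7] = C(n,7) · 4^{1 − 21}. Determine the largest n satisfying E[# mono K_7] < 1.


We need C(n, 7) · 4^{1 − 21} < 1, i.e. C(n, 7) < 4^{21 − 1} = 1099511627776.
Check values of n near the boundary:
  n = 174: C(174, 7) = 847879782984; 847879782984 < 1099511627776? YES
  n = 175: C(175, 7) = 883208107275; 883208107275 < 1099511627776? YES
  n = 176: C(176, 7) = 919790691600; 919790691600 < 1099511627776? YES
  n = 177: C(177, 7) = 957664425960; 957664425960 < 1099511627776? YES
  n = 178: C(178, 7) = 996867063280; 996867063280 < 1099511627776? YES
  n = 179: C(179, 7) = 1037437234460; 1037437234460 < 1099511627776? YES
  n = 180: C(180, 7) = 1079414463600; 1079414463600 < 1099511627776? YES
  n = 181: C(181, 7) = 1122839183400; 1122839183400 < 1099511627776? NO
The largest n with C(n, 7) < 1099511627776 is n = 180 (where E[X] = 67463403975/68719476736 ≈ 0.982). Hence R_4(7) > 180, i.e. R_4(7) ≥ 181.

Largest n = 180; hence R_4(7) > 180.


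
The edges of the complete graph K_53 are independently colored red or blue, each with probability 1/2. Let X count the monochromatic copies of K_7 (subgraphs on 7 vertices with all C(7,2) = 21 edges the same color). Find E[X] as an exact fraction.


Let X = Σ_S X_S over the C(53, 7) = 154143080 subsets S of size 7, where X_S = 1 if the K_7 on S is monochromatic.
For a fixed S, the K_7 on S has C(7, 2) = 21 edges. P[all 21 edges red] = (1/2)^21, and likewise for blue, so P[monochromatic] = 2·(1/2)^21 = 2^{1 − 21} = 1/1048576.
By linearity of expectation: E[X] = C(53, 7) · 2^{1 − 21} = 154143080 · 1/1048576 = 19267885/131072.
Numerically: E[X] ≈ 147.0023.

E[X] = C(53,7)·2^(1−C(7,2)) = 19267885/131072 ≈ 147.0023.


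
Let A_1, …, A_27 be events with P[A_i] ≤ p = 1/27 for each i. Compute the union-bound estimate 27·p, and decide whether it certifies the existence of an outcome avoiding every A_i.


Union bound: P[∪_{i=1}^{27} A_i] ≤ Σ_i P[A_i] ≤ 27·p = 27·(1/27) = 1.
Numerically: 1 ≈ 1.00000.
Is 1 < 1? NO.
Since the bound 1 is ≥ 1, the union bound is uninformative here; it does NOT by itself certify existence.

27·p = 1 ≈ 1.00000; existence NOT certified by the union bound.


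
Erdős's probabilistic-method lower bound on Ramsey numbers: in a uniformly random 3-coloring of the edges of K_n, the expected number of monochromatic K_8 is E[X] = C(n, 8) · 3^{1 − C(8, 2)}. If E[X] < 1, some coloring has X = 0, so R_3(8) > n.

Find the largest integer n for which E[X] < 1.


We need C(n, 8) · 3^{1 − 28} < 1, i.e. C(n, 8) < 3^{28 − 1} = 7625597484987.
Check values of n near the boundary:
  n = 152: C(152, 8) = 5859727868575; 5859727868575 < 7625597484987? YES
  n = 153: C(153, 8) = 6183023199255; 6183023199255 < 7625597484987? YES
  n = 154: C(154, 8) = 6521818990995; 6521818990995 < 7625597484987? YES
  n = 155: C(155, 8) = 6876747915675; 6876747915675 < 7625597484987? YES
  n = 156: C(156, 8) = 7248464019225; 7248464019225 < 7625597484987? YES
  n = 157: C(157, 8) = 7637643295425; 7637643295425 < 7625597484987? NO
  n = 158: C(158, 8) = 8044984271181; 8044984271181 < 7625597484987? NO
  n = 159: C(159, 8) = 8471208603429; 8471208603429 < 7625597484987? NO
The largest n with C(n, 8) < 7625597484987 is n = 156 (where E[X] = 805384891025/847288609443 ≈ 0.950544). Hence R_3(8) > 156, i.e. R_3(8) ≥ 157.

Largest n = 156; hence R_3(8) > 156.


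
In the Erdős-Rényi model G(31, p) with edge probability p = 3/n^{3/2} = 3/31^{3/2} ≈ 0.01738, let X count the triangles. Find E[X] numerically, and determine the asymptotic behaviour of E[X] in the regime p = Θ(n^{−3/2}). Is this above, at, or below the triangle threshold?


Number of potential triangles: C(31, 3) = 4495.
Each occurs with probability p³ ≈ (0.01738)³ ≈ 5.250929e-06.
By linearity: E[X] = C(31, 3)·p³ ≈ 4495 · 5.250929e-06 ≈ 0.0236.
Since α = 3/2 > 1, p = c/n^{3/2} = o(1/n) is below the triangle threshold p ~ 1/n. Asymptotically E[X] ~ (c³/6)·n^{3(1−α)} = (3³/6)·n^{-1.5} → 0, so by Markov's inequality G has no triangles w.h.p.

E[X] ≈ 0.0236; in regime p = Θ(1/n^{3/2}) E[X] tends to 0 (below the triangle threshold p ~ 1/n).


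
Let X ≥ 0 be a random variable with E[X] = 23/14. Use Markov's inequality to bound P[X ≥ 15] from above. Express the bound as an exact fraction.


μ = E[X] = 23/14, a = 15.
Markov: P[X ≥ 15] ≤ μ/a = (23/14)/15 = 23/210.
Numerically: ≈ 0.110.
(Since a = 15 > μ = 1.643, the bound 23/210 is < 1 and informative.)

P[X ≥ 15] ≤ 23/210 ≈ 0.110.


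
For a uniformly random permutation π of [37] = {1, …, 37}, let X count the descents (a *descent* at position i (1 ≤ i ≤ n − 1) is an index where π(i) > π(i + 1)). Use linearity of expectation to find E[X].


Write X = Σ X_I over i = 1, …, 36, with X_I the indicator of one descent.
There are 36 indicators.
For each fixed i, the pair (π(i), π(i+1)) is a uniformly random ordered pair of distinct values from {1, …, 37}; by symmetry P[π(i) > π(i+1)] = 1/2.
By linearity: E[X] = 36 · (1/2) = (37 − 1) · (1/2) = 18 ≈ 18.00000.

E[X] = 18 = 18.00000.


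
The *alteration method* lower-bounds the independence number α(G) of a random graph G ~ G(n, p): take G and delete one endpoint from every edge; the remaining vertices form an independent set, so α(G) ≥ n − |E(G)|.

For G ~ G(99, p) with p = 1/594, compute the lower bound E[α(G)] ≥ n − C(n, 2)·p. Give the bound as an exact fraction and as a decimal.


E[|E(G)|] = C(99, 2)·p = 4851 · (1/594) = 49/6.
E[α(G)] ≥ n − E[|E(G)|] = 99 − 49/6 = 545/6.
Numerically: ≈ 90.8333.
(This is only a lower bound; the true E[α(G)] may be larger.)

E[α(G)] ≥ 545/6 ≈ 90.8333.


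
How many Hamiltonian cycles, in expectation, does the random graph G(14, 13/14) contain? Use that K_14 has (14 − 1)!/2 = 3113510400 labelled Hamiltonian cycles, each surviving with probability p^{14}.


K_14 has (14 − 1)!/2 = 3113510400 labelled Hamiltonian cycles.
For each such Hamiltonian cycle H, let X_H = 1 if all 14 edges of H are present in G. Then P[X_H = 1] = p^{14} = (13/14)^{14} = 3937376385699289/11112006825558016.
By linearity of expectation: E[X] = Σ_H E[X_H] = 3113510400 · p^{14} = 3113510400 · 3937376385699289/11112006825558016 = 3420497300666614836525/3100448333024.
Numerically: E[X] ≈ 1.10323e+09.

E[X] = 3113510400 · (13/14)^{14} = 3420497300666614836525/3100448333024 ≈ 1.10323e+09.


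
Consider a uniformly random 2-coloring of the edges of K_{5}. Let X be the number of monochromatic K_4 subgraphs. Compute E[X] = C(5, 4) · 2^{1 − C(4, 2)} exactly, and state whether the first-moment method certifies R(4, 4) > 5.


E[X] = C(5, 4) · 2^{1 − 6} = 5 · 2^{−5} = 5/32.
As a reduced fraction: E[X] = 5/32 ≈ 0.15625.
Is E[X] < 1? YES.
Since E[X] < 1, there exists a 2-coloring of K_{5} with no monochromatic K_4; hence R(4, 4) > 5.

E[X] = 5/32 ≈ 0.15625; E[X] < 1, so R(4, 4) > 5.


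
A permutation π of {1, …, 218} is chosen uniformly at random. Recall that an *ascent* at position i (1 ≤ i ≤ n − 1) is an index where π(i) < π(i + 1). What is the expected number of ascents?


Write X = Σ X_I over i = 1, …, 217, with X_I the indicator of one ascent.
There are 217 indicators.
For each fixed i, the pair (π(i), π(i+1)) is a uniformly random ordered pair of distinct values from {1, …, 218}; by symmetry P[π(i) < π(i+1)] = 1/2.
By linearity: E[X] = 217 · (1/2) = (218 − 1) · (1/2) = 217/2 ≈ 108.5000.

E[X] = 217/2 = 108.5000.


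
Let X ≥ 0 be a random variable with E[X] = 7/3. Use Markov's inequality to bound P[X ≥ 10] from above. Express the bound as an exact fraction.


μ = E[X] = 7/3, a = 10.
Markov: P[X ≥ 10] ≤ μ/a = (7/3)/10 = 7/30.
Numerically: ≈ 0.23333.
(Since a = 10 > μ = 2.33333, the bound 7/30 is < 1 and informative.)

P[X ≥ 10] ≤ 7/30 ≈ 0.23333.


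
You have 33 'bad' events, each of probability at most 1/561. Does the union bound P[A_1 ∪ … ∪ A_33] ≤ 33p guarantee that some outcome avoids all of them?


Union bound: P[∪_{i=1}^{33} A_i] ≤ Σ_i P[A_i] ≤ 33·p = 33·(1/561) = 1/17.
Numerically: 1/17 ≈ 0.0588235.
Is 1/17 < 1? YES.
Since P[∪ A_i] ≤ 1/17 < 1, the complement has P[∩ A_i^c] ≥ 1 − 1/17 = 16/17 > 0, so some outcome avoids every A_i.

33·p = 1/17 ≈ 0.0588235; existence CERTIFIED by the union bound.


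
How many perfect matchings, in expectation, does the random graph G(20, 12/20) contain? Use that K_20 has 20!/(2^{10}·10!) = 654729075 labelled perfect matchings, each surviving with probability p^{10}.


K_20 has 20!/(2^{10}·10!) = 654729075 labelled perfect matchings.
For each such perfect matching H, let X_H = 1 if all 10 edges of H are present in G. Then P[X_H = 1] = p^{10} = (3/5)^{10} = 59049/9765625.
By linearity: E[X] = Σ_H E[X_H] = 654729075 · p^{10} = 654729075 · 59049/9765625 = 1546443885987/390625.
Numerically: E[X] ≈ 3.9589e+06.

E[X] = 654729075 · (3/5)^{10} = 1546443885987/390625 ≈ 3.9589e+06.


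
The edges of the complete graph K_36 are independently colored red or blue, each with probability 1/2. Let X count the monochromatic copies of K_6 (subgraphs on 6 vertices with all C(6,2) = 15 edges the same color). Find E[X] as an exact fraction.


Let X = Σ_S X_S over the C(36, 6) = 1947792 subsets S of size 6, where X_S = 1 if the K_6 on S is monochromatic.
For a fixed S, the K_6 on S has C(6, 2) = 15 edges. P[all 15 edges red] = (1/2)^15, and likewise for blue, so P[monochromatic] = 2·(1/2)^15 = 2^{1 − 15} = 1/16384.
By linearity: E[X] = C(36, 6) · 2^{1 − 15} = 1947792 · 1/16384 = 121737/1024.
Numerically: E[X] ≈ 118.88379.

E[X] = C(36,6)·2^(1−C(6,2)) = 121737/1024 ≈ 118.88379.


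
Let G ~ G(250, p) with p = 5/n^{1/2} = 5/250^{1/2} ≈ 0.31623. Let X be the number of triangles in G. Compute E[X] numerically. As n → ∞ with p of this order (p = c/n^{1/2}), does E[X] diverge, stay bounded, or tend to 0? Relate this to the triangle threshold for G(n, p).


Number of potential triangles: C(250, 3) = 2573000.
Each occurs with probability p³ ≈ (0.31623)³ ≈ 3.1622777e-02.
By linearity: E[X] = C(250, 3)·p³ ≈ 2573000 · 3.1622777e-02 ≈ 81365.40420.
Since α = 1/2 < 1, p = c/n^{1/2} ≫ 1/n is above the triangle threshold p ~ 1/n. Asymptotically E[X] ~ (c³/6)·n^{3(1−α)} = (5³/6)·n^{1.5} → ∞; triangles are abundant w.h.p.

E[X] ≈ 81365.40420; in regime p = Θ(1/n^{1/2}) E[X] diverges (above the triangle threshold p ~ 1/n).


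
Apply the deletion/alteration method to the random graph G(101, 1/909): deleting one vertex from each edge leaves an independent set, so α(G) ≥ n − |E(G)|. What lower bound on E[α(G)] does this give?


E[|E(G)|] = C(101, 2)·p = 5050 · (1/909) = 50/9.
E[α(G)] ≥ n − E[|E(G)|] = 101 − 50/9 = 859/9.
Numerically: ≈ 95.444.
(This is only a lower bound; the true E[α(G)] may be larger.)

E[α(G)] ≥ 859/9 ≈ 95.444.


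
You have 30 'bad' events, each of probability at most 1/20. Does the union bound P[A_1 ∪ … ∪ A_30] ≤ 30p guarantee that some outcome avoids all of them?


Union bound: P[∪_{i=1}^{30} A_i] ≤ Σ_i P[A_i] ≤ 30·p = 30·(1/20) = 3/2.
Numerically: 3/2 ≈ 1.500.
Is 3/2 < 1? NO.
Since the bound 3/2 is ≥ 1, the union bound is uninformative here; it does NOT by itself certify existence.

30·p = 3/2 ≈ 1.500; existence NOT certified by the union bound.


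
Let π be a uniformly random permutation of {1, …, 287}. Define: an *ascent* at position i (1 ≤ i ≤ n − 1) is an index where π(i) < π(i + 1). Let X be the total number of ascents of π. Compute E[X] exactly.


Write X = Σ X_I over i = 1, …, 286, with X_I the indicator of one ascent.
There are 286 indicators.
For each fixed i, the pair (π(i), π(i+1)) is a uniformly random ordered pair of distinct values from {1, …, 287}; by symmetry P[π(i) < π(i+1)] = 1/2.
By linearity: E[X] = 286 · (1/2) = (287 − 1) · (1/2) = 143 ≈ 143.000000.

E[X] = 143 = 143.000000.


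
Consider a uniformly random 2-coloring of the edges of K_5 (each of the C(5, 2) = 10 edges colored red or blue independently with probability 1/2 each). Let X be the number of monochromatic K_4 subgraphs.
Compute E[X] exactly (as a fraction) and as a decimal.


Let X = Σ_S X_S over the C(5, 4) = 5 subsets S of size 4, where X_S = 1 if the K_4 on S is monochromatic.
For a fixed S, the K_4 on S has C(4, 2) = 6 edges. P[all 6 edges red] = (1/2)^6, and likewise for blue, so P[monochromatic] = 2·(1/2)^6 = 2^{1 − 6} = 1/32.
By linearity: E[X] = C(5, 4) · 2^{1 − 6} = 5 · 1/32 = 5/32.
Numerically: E[X] ≈ 0.156.

E[X] = C(5,4)·2^(1−C(4,2)) = 5/32 ≈ 0.156.


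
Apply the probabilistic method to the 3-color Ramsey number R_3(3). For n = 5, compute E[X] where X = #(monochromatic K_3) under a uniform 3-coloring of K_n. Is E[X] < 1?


E[X] = C(5, 3) · 3^{1 − 3} = 10 · 3^{−2} = 10/9.
As a reduced fraction: E[X] = 10/9 ≈ 1.1111111.
Is E[X] < 1? NO.
Since E[X] ≥ 1, the first-moment bound is inconclusive at n = 5; it does NOT by itself certify R_3(3) > 5.

E[X] = 10/9 ≈ 1.1111111; E[X] ≥ 1; first-moment method inconclusive here.


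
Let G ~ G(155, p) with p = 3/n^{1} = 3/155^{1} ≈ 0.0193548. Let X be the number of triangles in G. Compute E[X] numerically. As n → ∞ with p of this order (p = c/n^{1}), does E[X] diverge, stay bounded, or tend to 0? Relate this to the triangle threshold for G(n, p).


Number of potential triangles: C(155, 3) = 608685.
Each occurs with probability p³ ≈ (0.0193548)³ ≈ 7.25051190e-06.
By linearity: E[X] = C(155, 3)·p³ ≈ 608685 · 7.25051190e-06 ≈ 4.413278.
Here α = 1, so p = 3/n is exactly at the triangle threshold p ~ 1/n. Asymptotically E[X] → c³/6 = 3³/6 = 9/2 ≈ 4.500000, a bounded constant. In this regime the triangle count is asymptotically Poisson(c³/6).

E[X] ≈ 4.413278; in regime p = Θ(1/n^{1}) E[X] stays bounded (at the triangle threshold p ~ 1/n).


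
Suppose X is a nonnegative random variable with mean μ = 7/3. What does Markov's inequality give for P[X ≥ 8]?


μ = E[X] = 7/3, a = 8.
Markov: P[X ≥ 8] ≤ μ/a = (7/3)/8 = 7/24.
Numerically: ≈ 0.2917.
(Since a = 8 > μ = 2.3333, the bound 7/24 is < 1 and informative.)

P[X ≥ 8] ≤ 7/24 ≈ 0.2917.


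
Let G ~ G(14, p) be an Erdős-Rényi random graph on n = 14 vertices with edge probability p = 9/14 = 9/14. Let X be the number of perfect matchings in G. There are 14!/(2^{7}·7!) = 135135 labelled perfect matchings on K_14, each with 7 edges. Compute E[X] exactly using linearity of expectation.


K_14 has 14!/(2^{7}·7!) = 135135 labelled perfect matchings.
For each such perfect matching H, let X_H = 1 if all 7 edges of H are present in G. Then P[X_H = 1] = p^{7} = (9/14)^{7} = 4782969/105413504.
By linearity: E[X] = Σ_H E[X_H] = 135135 · p^{7} = 135135 · 4782969/105413504 = 92335216545/15059072.
Numerically: E[X] ≈ 6.13e+03.

E[X] = 135135 · (9/14)^{7} = 92335216545/15059072 ≈ 6.13e+03.


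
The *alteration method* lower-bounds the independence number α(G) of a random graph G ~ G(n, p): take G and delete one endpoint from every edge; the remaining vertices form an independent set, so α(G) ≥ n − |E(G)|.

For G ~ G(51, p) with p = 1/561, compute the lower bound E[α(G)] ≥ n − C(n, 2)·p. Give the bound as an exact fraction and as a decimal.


E[|E(G)|] = C(51, 2)·p = 1275 · (1/561) = 25/11.
E[α(G)] ≥ n − E[|E(G)|] = 51 − 25/11 = 536/11.
Numerically: ≈ 48.7273.
(This is only a lower bound; the true E[α(G)] may be larger.)

E[α(G)] ≥ 536/11 ≈ 48.7273.


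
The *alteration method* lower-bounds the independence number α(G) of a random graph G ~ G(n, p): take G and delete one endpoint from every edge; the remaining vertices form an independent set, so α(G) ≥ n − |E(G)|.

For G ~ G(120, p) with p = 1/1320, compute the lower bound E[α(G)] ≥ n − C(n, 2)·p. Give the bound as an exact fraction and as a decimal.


E[|E(G)|] = C(120, 2)·p = 7140 · (1/1320) = 119/22.
E[α(G)] ≥ n − E[|E(G)|] = 120 − 119/22 = 2521/22.
Numerically: ≈ 114.59091.
(This is only a lower bound; the true E[α(G)] may be larger.)

E[α(G)] ≥ 2521/22 ≈ 114.59091.


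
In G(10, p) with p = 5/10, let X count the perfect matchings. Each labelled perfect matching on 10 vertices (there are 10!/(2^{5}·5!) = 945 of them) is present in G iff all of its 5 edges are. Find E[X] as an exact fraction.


K_10 has 10!/(2^{5}·5!) = 945 labelled perfect matchings.
For each such perfect matching H, let X_H = 1 if all 5 edges of H are present in G. Then P[X_H = 1] = p^{5} = (1/2)^{5} = 1/32.
By linearity: E[X] = Σ_H E[X_H] = 945 · p^{5} = 945 · 1/32 = 945/32.
Numerically: E[X] ≈ 29.5312.

E[X] = 945 · (1/2)^{5} = 945/32 ≈ 29.5312.


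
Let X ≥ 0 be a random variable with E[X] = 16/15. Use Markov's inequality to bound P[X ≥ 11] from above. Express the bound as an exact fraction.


μ = E[X] = 16/15, a = 11.
Markov: P[X ≥ 11] ≤ μ/a = (16/15)/11 = 16/165.
Numerically: ≈ 0.096970.
(Since a = 11 > μ = 1.066667, the bound 16/165 is < 1 and informative.)

P[X ≥ 11] ≤ 16/165 ≈ 0.096970.


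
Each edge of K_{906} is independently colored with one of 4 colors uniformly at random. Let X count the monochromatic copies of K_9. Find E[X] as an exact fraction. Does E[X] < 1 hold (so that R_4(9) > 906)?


E[X] = C(906, 9) · 4^{1 − 36} = 1089130176400609441450 · 4^{−35} = 1089130176400609441450/1180591620717411303424.
As a reduced fraction: E[X] = 544565088200304720725/590295810358705651712 ≈ 0.9225291.
Is E[X] < 1? YES.
Since E[X] < 1, there exists a 4-coloring of K_{906} with no monochromatic K_9; hence R_4(9) > 906.

E[X] = 544565088200304720725/590295810358705651712 ≈ 0.9225291; E[X] < 1, so R_4(9) > 906.
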